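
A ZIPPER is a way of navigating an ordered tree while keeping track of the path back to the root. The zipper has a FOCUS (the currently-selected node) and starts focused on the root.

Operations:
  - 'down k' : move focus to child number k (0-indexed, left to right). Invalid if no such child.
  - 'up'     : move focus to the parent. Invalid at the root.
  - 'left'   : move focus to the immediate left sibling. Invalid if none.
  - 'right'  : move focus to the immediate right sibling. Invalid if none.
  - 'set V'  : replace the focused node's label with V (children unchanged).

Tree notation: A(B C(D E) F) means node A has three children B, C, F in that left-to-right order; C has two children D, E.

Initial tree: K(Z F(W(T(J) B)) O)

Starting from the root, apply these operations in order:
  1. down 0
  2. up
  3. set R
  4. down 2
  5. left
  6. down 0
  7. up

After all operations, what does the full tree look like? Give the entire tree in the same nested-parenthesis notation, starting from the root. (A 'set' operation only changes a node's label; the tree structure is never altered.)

Answer: R(Z F(W(T(J) B)) O)

Derivation:
Step 1 (down 0): focus=Z path=0 depth=1 children=[] left=[] right=['F', 'O'] parent=K
Step 2 (up): focus=K path=root depth=0 children=['Z', 'F', 'O'] (at root)
Step 3 (set R): focus=R path=root depth=0 children=['Z', 'F', 'O'] (at root)
Step 4 (down 2): focus=O path=2 depth=1 children=[] left=['Z', 'F'] right=[] parent=R
Step 5 (left): focus=F path=1 depth=1 children=['W'] left=['Z'] right=['O'] parent=R
Step 6 (down 0): focus=W path=1/0 depth=2 children=['T', 'B'] left=[] right=[] parent=F
Step 7 (up): focus=F path=1 depth=1 children=['W'] left=['Z'] right=['O'] parent=R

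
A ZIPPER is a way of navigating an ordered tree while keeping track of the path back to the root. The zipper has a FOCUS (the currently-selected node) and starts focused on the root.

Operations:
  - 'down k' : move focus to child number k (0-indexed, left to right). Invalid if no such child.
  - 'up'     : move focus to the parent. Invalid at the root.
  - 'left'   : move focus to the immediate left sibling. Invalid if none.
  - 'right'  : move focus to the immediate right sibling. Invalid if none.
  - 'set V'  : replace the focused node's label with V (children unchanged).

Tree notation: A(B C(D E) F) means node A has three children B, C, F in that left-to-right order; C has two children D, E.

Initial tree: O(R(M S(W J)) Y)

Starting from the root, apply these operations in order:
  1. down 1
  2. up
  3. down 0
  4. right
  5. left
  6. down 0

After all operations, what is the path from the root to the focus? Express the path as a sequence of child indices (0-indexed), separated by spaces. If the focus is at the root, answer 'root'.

Answer: 0 0

Derivation:
Step 1 (down 1): focus=Y path=1 depth=1 children=[] left=['R'] right=[] parent=O
Step 2 (up): focus=O path=root depth=0 children=['R', 'Y'] (at root)
Step 3 (down 0): focus=R path=0 depth=1 children=['M', 'S'] left=[] right=['Y'] parent=O
Step 4 (right): focus=Y path=1 depth=1 children=[] left=['R'] right=[] parent=O
Step 5 (left): focus=R path=0 depth=1 children=['M', 'S'] left=[] right=['Y'] parent=O
Step 6 (down 0): focus=M path=0/0 depth=2 children=[] left=[] right=['S'] parent=R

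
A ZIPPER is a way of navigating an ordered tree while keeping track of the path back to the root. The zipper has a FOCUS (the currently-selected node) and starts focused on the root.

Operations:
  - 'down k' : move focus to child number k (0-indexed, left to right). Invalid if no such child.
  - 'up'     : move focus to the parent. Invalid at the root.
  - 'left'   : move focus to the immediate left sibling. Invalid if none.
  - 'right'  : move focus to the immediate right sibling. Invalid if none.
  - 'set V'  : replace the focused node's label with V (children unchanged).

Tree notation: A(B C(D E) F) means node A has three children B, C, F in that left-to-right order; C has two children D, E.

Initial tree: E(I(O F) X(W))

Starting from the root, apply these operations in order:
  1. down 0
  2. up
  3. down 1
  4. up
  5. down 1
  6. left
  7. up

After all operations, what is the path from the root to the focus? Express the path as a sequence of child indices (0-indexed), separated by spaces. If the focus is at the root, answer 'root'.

Step 1 (down 0): focus=I path=0 depth=1 children=['O', 'F'] left=[] right=['X'] parent=E
Step 2 (up): focus=E path=root depth=0 children=['I', 'X'] (at root)
Step 3 (down 1): focus=X path=1 depth=1 children=['W'] left=['I'] right=[] parent=E
Step 4 (up): focus=E path=root depth=0 children=['I', 'X'] (at root)
Step 5 (down 1): focus=X path=1 depth=1 children=['W'] left=['I'] right=[] parent=E
Step 6 (left): focus=I path=0 depth=1 children=['O', 'F'] left=[] right=['X'] parent=E
Step 7 (up): focus=E path=root depth=0 children=['I', 'X'] (at root)

Answer: root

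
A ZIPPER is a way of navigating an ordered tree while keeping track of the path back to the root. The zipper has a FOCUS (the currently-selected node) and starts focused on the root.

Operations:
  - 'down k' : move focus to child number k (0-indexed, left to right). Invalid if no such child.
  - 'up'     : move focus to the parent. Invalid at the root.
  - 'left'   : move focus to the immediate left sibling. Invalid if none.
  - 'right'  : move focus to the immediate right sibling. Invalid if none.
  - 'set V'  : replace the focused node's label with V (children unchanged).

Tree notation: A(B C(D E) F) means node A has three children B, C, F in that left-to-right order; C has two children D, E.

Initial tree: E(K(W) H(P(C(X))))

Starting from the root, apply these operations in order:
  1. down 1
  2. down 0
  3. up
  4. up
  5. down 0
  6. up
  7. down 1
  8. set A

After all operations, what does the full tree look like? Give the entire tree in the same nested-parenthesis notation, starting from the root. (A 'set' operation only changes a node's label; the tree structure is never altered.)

Answer: E(K(W) A(P(C(X))))

Derivation:
Step 1 (down 1): focus=H path=1 depth=1 children=['P'] left=['K'] right=[] parent=E
Step 2 (down 0): focus=P path=1/0 depth=2 children=['C'] left=[] right=[] parent=H
Step 3 (up): focus=H path=1 depth=1 children=['P'] left=['K'] right=[] parent=E
Step 4 (up): focus=E path=root depth=0 children=['K', 'H'] (at root)
Step 5 (down 0): focus=K path=0 depth=1 children=['W'] left=[] right=['H'] parent=E
Step 6 (up): focus=E path=root depth=0 children=['K', 'H'] (at root)
Step 7 (down 1): focus=H path=1 depth=1 children=['P'] left=['K'] right=[] parent=E
Step 8 (set A): focus=A path=1 depth=1 children=['P'] left=['K'] right=[] parent=E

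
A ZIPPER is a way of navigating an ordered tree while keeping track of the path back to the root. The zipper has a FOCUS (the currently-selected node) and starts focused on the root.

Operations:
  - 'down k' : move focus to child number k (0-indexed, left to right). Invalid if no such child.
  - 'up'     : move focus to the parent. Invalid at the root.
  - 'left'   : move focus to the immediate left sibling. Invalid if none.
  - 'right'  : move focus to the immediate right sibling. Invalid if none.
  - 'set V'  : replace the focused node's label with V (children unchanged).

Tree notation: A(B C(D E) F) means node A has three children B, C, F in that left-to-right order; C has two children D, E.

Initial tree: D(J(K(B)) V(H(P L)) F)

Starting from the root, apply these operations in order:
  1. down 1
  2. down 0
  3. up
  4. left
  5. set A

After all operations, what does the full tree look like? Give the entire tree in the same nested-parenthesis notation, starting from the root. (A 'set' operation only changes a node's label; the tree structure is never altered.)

Answer: D(A(K(B)) V(H(P L)) F)

Derivation:
Step 1 (down 1): focus=V path=1 depth=1 children=['H'] left=['J'] right=['F'] parent=D
Step 2 (down 0): focus=H path=1/0 depth=2 children=['P', 'L'] left=[] right=[] parent=V
Step 3 (up): focus=V path=1 depth=1 children=['H'] left=['J'] right=['F'] parent=D
Step 4 (left): focus=J path=0 depth=1 children=['K'] left=[] right=['V', 'F'] parent=D
Step 5 (set A): focus=A path=0 depth=1 children=['K'] left=[] right=['V', 'F'] parent=D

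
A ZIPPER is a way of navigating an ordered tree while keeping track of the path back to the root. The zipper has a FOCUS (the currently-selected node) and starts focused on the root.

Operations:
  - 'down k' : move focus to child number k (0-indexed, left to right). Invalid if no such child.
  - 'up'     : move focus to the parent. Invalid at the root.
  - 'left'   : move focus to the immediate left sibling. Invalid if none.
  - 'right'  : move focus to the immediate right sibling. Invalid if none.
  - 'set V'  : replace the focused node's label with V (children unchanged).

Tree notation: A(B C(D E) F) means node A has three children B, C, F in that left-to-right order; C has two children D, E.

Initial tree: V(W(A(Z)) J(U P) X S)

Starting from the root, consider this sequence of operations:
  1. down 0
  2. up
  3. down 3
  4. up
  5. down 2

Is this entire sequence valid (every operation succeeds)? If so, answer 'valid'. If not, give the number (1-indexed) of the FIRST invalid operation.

Answer: valid

Derivation:
Step 1 (down 0): focus=W path=0 depth=1 children=['A'] left=[] right=['J', 'X', 'S'] parent=V
Step 2 (up): focus=V path=root depth=0 children=['W', 'J', 'X', 'S'] (at root)
Step 3 (down 3): focus=S path=3 depth=1 children=[] left=['W', 'J', 'X'] right=[] parent=V
Step 4 (up): focus=V path=root depth=0 children=['W', 'J', 'X', 'S'] (at root)
Step 5 (down 2): focus=X path=2 depth=1 children=[] left=['W', 'J'] right=['S'] parent=V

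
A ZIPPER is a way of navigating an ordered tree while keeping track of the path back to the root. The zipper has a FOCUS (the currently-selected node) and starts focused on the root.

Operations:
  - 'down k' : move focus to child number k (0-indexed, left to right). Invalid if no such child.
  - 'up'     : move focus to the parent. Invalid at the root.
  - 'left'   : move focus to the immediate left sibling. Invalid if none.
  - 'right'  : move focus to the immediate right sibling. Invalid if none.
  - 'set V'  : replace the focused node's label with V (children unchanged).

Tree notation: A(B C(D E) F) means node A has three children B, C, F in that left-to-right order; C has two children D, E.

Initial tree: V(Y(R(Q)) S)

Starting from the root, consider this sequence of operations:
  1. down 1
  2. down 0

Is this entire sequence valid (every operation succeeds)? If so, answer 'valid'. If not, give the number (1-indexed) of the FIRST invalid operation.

Step 1 (down 1): focus=S path=1 depth=1 children=[] left=['Y'] right=[] parent=V
Step 2 (down 0): INVALID

Answer: 2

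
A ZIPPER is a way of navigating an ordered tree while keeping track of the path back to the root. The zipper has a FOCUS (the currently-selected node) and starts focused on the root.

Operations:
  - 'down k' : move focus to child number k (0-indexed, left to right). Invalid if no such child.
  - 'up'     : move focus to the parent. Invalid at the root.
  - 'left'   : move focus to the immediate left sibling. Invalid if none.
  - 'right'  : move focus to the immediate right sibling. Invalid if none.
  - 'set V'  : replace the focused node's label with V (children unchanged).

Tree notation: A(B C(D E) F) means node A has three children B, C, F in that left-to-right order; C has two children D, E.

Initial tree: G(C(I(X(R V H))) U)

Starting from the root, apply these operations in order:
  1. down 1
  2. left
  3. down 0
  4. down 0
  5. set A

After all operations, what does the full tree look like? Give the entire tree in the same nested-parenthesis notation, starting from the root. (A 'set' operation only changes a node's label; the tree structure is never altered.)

Answer: G(C(I(A(R V H))) U)

Derivation:
Step 1 (down 1): focus=U path=1 depth=1 children=[] left=['C'] right=[] parent=G
Step 2 (left): focus=C path=0 depth=1 children=['I'] left=[] right=['U'] parent=G
Step 3 (down 0): focus=I path=0/0 depth=2 children=['X'] left=[] right=[] parent=C
Step 4 (down 0): focus=X path=0/0/0 depth=3 children=['R', 'V', 'H'] left=[] right=[] parent=I
Step 5 (set A): focus=A path=0/0/0 depth=3 children=['R', 'V', 'H'] left=[] right=[] parent=I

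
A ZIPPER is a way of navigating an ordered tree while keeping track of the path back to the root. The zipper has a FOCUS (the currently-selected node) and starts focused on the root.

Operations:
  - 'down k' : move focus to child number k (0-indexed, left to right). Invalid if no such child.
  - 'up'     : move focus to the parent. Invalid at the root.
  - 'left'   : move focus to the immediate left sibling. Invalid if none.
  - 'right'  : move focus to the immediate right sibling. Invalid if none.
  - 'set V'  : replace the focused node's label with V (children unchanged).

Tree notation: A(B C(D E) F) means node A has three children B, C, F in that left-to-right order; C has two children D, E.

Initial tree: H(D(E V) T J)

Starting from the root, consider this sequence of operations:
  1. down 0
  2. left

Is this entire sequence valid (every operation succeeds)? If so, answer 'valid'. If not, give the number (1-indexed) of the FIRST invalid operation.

Answer: 2

Derivation:
Step 1 (down 0): focus=D path=0 depth=1 children=['E', 'V'] left=[] right=['T', 'J'] parent=H
Step 2 (left): INVALID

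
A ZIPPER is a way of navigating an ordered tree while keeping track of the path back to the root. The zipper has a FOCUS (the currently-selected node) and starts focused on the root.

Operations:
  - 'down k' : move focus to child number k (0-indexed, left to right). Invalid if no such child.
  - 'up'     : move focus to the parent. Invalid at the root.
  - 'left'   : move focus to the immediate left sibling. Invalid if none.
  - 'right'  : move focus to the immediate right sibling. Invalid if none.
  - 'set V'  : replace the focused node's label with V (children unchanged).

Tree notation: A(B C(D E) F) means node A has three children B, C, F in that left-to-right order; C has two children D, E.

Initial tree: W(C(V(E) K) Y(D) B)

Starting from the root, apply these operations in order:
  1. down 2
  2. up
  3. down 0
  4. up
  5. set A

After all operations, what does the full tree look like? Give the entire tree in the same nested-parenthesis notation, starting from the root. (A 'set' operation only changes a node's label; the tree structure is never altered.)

Step 1 (down 2): focus=B path=2 depth=1 children=[] left=['C', 'Y'] right=[] parent=W
Step 2 (up): focus=W path=root depth=0 children=['C', 'Y', 'B'] (at root)
Step 3 (down 0): focus=C path=0 depth=1 children=['V', 'K'] left=[] right=['Y', 'B'] parent=W
Step 4 (up): focus=W path=root depth=0 children=['C', 'Y', 'B'] (at root)
Step 5 (set A): focus=A path=root depth=0 children=['C', 'Y', 'B'] (at root)

Answer: A(C(V(E) K) Y(D) B)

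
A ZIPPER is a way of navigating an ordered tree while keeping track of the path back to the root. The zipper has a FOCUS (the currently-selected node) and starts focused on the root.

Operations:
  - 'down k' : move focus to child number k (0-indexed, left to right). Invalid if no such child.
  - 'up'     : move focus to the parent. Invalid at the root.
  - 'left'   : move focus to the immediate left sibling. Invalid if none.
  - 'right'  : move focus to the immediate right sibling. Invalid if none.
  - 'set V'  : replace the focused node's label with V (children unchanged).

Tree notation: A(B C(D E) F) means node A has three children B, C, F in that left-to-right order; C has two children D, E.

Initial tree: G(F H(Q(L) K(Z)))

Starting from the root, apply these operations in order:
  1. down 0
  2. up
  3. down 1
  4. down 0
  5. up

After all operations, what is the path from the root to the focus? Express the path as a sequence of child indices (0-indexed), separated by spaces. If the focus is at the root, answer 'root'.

Step 1 (down 0): focus=F path=0 depth=1 children=[] left=[] right=['H'] parent=G
Step 2 (up): focus=G path=root depth=0 children=['F', 'H'] (at root)
Step 3 (down 1): focus=H path=1 depth=1 children=['Q', 'K'] left=['F'] right=[] parent=G
Step 4 (down 0): focus=Q path=1/0 depth=2 children=['L'] left=[] right=['K'] parent=H
Step 5 (up): focus=H path=1 depth=1 children=['Q', 'K'] left=['F'] right=[] parent=G

Answer: 1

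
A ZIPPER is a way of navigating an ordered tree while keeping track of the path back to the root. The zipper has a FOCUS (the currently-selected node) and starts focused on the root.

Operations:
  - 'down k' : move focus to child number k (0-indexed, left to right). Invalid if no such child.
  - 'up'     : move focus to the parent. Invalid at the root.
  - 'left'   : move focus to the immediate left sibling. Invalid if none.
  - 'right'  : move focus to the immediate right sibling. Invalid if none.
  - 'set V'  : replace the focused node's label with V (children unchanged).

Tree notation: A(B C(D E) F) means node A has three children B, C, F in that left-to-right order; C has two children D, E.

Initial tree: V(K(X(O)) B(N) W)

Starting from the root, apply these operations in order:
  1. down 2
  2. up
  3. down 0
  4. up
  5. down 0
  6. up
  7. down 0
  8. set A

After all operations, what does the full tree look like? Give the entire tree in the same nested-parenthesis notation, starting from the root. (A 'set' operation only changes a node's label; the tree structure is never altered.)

Answer: V(A(X(O)) B(N) W)

Derivation:
Step 1 (down 2): focus=W path=2 depth=1 children=[] left=['K', 'B'] right=[] parent=V
Step 2 (up): focus=V path=root depth=0 children=['K', 'B', 'W'] (at root)
Step 3 (down 0): focus=K path=0 depth=1 children=['X'] left=[] right=['B', 'W'] parent=V
Step 4 (up): focus=V path=root depth=0 children=['K', 'B', 'W'] (at root)
Step 5 (down 0): focus=K path=0 depth=1 children=['X'] left=[] right=['B', 'W'] parent=V
Step 6 (up): focus=V path=root depth=0 children=['K', 'B', 'W'] (at root)
Step 7 (down 0): focus=K path=0 depth=1 children=['X'] left=[] right=['B', 'W'] parent=V
Step 8 (set A): focus=A path=0 depth=1 children=['X'] left=[] right=['B', 'W'] parent=V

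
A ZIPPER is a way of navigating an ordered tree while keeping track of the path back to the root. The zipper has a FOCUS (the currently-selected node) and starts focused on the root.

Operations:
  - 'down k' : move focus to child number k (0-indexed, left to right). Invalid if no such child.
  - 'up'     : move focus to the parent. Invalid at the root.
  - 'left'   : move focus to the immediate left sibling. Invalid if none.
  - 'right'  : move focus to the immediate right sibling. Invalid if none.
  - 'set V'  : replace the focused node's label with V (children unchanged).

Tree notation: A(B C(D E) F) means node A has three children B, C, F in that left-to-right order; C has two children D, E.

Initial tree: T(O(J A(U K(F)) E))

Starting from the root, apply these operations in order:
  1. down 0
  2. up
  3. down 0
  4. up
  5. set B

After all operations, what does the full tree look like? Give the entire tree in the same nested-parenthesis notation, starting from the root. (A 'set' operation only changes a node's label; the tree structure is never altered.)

Step 1 (down 0): focus=O path=0 depth=1 children=['J', 'A', 'E'] left=[] right=[] parent=T
Step 2 (up): focus=T path=root depth=0 children=['O'] (at root)
Step 3 (down 0): focus=O path=0 depth=1 children=['J', 'A', 'E'] left=[] right=[] parent=T
Step 4 (up): focus=T path=root depth=0 children=['O'] (at root)
Step 5 (set B): focus=B path=root depth=0 children=['O'] (at root)

Answer: B(O(J A(U K(F)) E))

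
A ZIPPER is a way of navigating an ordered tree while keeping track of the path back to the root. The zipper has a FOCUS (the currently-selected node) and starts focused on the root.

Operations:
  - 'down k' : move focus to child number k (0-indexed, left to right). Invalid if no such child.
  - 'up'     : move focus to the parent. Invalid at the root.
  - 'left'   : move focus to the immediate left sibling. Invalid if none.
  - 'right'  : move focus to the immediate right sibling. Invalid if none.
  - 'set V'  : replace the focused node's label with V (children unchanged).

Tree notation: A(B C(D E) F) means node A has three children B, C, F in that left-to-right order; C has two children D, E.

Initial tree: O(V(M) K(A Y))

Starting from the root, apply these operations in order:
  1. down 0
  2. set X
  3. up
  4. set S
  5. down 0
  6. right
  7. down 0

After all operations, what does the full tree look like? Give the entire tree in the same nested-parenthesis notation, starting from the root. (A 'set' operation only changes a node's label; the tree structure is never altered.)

Step 1 (down 0): focus=V path=0 depth=1 children=['M'] left=[] right=['K'] parent=O
Step 2 (set X): focus=X path=0 depth=1 children=['M'] left=[] right=['K'] parent=O
Step 3 (up): focus=O path=root depth=0 children=['X', 'K'] (at root)
Step 4 (set S): focus=S path=root depth=0 children=['X', 'K'] (at root)
Step 5 (down 0): focus=X path=0 depth=1 children=['M'] left=[] right=['K'] parent=S
Step 6 (right): focus=K path=1 depth=1 children=['A', 'Y'] left=['X'] right=[] parent=S
Step 7 (down 0): focus=A path=1/0 depth=2 children=[] left=[] right=['Y'] parent=K

Answer: S(X(M) K(A Y))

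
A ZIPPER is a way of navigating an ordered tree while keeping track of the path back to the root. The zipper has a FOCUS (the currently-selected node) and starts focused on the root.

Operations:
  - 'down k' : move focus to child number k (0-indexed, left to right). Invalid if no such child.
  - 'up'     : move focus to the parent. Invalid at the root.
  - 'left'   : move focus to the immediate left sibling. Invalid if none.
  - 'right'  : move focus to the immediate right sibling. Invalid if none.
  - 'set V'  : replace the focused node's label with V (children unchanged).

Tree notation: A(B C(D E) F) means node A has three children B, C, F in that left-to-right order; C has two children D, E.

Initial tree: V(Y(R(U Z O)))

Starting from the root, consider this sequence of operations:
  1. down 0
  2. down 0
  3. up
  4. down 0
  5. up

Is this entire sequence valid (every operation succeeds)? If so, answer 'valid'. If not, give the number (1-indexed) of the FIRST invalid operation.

Answer: valid

Derivation:
Step 1 (down 0): focus=Y path=0 depth=1 children=['R'] left=[] right=[] parent=V
Step 2 (down 0): focus=R path=0/0 depth=2 children=['U', 'Z', 'O'] left=[] right=[] parent=Y
Step 3 (up): focus=Y path=0 depth=1 children=['R'] left=[] right=[] parent=V
Step 4 (down 0): focus=R path=0/0 depth=2 children=['U', 'Z', 'O'] left=[] right=[] parent=Y
Step 5 (up): focus=Y path=0 depth=1 children=['R'] left=[] right=[] parent=V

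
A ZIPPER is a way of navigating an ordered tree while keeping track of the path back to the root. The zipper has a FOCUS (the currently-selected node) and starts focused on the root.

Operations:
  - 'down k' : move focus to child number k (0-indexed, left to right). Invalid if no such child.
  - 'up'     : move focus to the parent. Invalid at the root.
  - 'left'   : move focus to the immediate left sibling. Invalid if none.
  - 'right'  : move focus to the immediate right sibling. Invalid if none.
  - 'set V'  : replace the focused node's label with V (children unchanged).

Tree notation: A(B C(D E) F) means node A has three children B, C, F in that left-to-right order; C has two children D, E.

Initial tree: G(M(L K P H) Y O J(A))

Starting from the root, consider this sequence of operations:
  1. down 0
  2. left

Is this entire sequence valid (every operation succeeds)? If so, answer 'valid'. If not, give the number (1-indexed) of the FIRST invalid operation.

Answer: 2

Derivation:
Step 1 (down 0): focus=M path=0 depth=1 children=['L', 'K', 'P', 'H'] left=[] right=['Y', 'O', 'J'] parent=G
Step 2 (left): INVALID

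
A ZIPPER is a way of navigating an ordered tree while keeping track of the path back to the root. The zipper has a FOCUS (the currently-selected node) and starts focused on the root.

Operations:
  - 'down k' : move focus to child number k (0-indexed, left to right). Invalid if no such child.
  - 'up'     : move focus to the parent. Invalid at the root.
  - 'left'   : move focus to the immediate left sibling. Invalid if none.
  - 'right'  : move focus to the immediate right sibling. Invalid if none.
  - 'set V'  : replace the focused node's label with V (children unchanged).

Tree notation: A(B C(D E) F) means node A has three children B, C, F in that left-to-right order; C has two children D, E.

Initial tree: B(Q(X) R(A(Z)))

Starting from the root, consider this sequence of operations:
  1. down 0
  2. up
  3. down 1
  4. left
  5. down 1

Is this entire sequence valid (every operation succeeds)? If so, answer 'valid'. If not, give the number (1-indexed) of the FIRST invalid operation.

Answer: 5

Derivation:
Step 1 (down 0): focus=Q path=0 depth=1 children=['X'] left=[] right=['R'] parent=B
Step 2 (up): focus=B path=root depth=0 children=['Q', 'R'] (at root)
Step 3 (down 1): focus=R path=1 depth=1 children=['A'] left=['Q'] right=[] parent=B
Step 4 (left): focus=Q path=0 depth=1 children=['X'] left=[] right=['R'] parent=B
Step 5 (down 1): INVALID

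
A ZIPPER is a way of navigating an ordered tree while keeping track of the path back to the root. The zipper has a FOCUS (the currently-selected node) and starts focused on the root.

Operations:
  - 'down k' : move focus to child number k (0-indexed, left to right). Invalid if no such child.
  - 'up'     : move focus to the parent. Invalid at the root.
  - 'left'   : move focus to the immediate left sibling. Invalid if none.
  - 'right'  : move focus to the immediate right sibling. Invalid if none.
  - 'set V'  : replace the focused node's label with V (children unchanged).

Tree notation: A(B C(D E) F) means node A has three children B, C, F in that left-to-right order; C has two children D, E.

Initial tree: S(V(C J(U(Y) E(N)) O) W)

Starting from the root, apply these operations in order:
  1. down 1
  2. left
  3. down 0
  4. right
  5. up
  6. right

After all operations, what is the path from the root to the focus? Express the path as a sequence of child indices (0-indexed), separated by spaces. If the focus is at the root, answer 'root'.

Answer: 1

Derivation:
Step 1 (down 1): focus=W path=1 depth=1 children=[] left=['V'] right=[] parent=S
Step 2 (left): focus=V path=0 depth=1 children=['C', 'J', 'O'] left=[] right=['W'] parent=S
Step 3 (down 0): focus=C path=0/0 depth=2 children=[] left=[] right=['J', 'O'] parent=V
Step 4 (right): focus=J path=0/1 depth=2 children=['U', 'E'] left=['C'] right=['O'] parent=V
Step 5 (up): focus=V path=0 depth=1 children=['C', 'J', 'O'] left=[] right=['W'] parent=S
Step 6 (right): focus=W path=1 depth=1 children=[] left=['V'] right=[] parent=S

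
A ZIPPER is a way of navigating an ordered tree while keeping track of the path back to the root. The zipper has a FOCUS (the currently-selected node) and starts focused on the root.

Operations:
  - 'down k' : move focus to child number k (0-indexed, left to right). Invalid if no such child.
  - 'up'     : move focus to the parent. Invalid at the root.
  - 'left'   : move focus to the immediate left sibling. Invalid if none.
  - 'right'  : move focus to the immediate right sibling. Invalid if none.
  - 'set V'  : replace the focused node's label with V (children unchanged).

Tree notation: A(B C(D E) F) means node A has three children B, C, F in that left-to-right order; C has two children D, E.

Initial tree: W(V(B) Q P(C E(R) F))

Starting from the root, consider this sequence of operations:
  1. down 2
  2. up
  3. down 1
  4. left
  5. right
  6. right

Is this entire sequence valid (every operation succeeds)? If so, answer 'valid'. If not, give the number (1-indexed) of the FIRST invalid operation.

Answer: valid

Derivation:
Step 1 (down 2): focus=P path=2 depth=1 children=['C', 'E', 'F'] left=['V', 'Q'] right=[] parent=W
Step 2 (up): focus=W path=root depth=0 children=['V', 'Q', 'P'] (at root)
Step 3 (down 1): focus=Q path=1 depth=1 children=[] left=['V'] right=['P'] parent=W
Step 4 (left): focus=V path=0 depth=1 children=['B'] left=[] right=['Q', 'P'] parent=W
Step 5 (right): focus=Q path=1 depth=1 children=[] left=['V'] right=['P'] parent=W
Step 6 (right): focus=P path=2 depth=1 children=['C', 'E', 'F'] left=['V', 'Q'] right=[] parent=W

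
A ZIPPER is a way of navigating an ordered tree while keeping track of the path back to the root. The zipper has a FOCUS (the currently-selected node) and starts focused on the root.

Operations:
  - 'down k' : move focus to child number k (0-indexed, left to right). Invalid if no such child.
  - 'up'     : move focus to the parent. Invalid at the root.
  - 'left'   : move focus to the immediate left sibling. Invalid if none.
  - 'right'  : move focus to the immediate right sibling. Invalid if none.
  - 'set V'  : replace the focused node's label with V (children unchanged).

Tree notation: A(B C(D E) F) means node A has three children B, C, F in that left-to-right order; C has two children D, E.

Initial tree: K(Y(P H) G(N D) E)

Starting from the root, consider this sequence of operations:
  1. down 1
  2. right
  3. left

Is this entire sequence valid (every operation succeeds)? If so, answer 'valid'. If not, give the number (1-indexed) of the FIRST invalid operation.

Answer: valid

Derivation:
Step 1 (down 1): focus=G path=1 depth=1 children=['N', 'D'] left=['Y'] right=['E'] parent=K
Step 2 (right): focus=E path=2 depth=1 children=[] left=['Y', 'G'] right=[] parent=K
Step 3 (left): focus=G path=1 depth=1 children=['N', 'D'] left=['Y'] right=['E'] parent=K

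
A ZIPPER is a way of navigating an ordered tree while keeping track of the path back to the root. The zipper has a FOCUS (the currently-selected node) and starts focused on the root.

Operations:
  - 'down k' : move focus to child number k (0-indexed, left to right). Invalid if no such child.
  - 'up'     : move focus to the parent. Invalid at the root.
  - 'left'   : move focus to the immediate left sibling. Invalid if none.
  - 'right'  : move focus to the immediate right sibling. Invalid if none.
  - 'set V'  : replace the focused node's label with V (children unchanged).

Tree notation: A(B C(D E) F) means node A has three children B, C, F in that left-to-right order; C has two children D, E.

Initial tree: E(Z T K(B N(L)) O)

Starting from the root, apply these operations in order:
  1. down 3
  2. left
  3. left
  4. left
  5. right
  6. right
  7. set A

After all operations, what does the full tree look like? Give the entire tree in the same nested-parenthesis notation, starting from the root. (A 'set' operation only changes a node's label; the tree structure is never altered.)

Step 1 (down 3): focus=O path=3 depth=1 children=[] left=['Z', 'T', 'K'] right=[] parent=E
Step 2 (left): focus=K path=2 depth=1 children=['B', 'N'] left=['Z', 'T'] right=['O'] parent=E
Step 3 (left): focus=T path=1 depth=1 children=[] left=['Z'] right=['K', 'O'] parent=E
Step 4 (left): focus=Z path=0 depth=1 children=[] left=[] right=['T', 'K', 'O'] parent=E
Step 5 (right): focus=T path=1 depth=1 children=[] left=['Z'] right=['K', 'O'] parent=E
Step 6 (right): focus=K path=2 depth=1 children=['B', 'N'] left=['Z', 'T'] right=['O'] parent=E
Step 7 (set A): focus=A path=2 depth=1 children=['B', 'N'] left=['Z', 'T'] right=['O'] parent=E

Answer: E(Z T A(B N(L)) O)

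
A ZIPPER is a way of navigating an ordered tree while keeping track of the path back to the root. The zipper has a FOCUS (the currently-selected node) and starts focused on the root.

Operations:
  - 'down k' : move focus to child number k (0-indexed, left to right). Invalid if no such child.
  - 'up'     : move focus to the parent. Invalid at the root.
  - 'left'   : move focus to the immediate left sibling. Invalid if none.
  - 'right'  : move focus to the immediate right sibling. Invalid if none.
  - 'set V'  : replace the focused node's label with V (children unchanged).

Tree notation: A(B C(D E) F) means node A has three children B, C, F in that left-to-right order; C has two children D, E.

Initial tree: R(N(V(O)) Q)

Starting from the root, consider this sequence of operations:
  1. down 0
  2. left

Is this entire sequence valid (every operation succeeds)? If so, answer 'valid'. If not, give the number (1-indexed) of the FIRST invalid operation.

Step 1 (down 0): focus=N path=0 depth=1 children=['V'] left=[] right=['Q'] parent=R
Step 2 (left): INVALID

Answer: 2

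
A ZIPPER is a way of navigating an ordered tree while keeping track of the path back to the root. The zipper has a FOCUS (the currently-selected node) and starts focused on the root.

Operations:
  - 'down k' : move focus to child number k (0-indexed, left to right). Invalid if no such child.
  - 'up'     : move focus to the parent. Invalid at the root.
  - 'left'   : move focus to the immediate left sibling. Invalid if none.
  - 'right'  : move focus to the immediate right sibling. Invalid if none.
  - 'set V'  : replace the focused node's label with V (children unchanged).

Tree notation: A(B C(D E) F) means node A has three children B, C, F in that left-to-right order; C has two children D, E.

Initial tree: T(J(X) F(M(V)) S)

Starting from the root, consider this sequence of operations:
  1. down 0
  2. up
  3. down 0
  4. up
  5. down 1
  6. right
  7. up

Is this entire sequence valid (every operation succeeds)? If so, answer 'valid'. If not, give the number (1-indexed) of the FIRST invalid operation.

Step 1 (down 0): focus=J path=0 depth=1 children=['X'] left=[] right=['F', 'S'] parent=T
Step 2 (up): focus=T path=root depth=0 children=['J', 'F', 'S'] (at root)
Step 3 (down 0): focus=J path=0 depth=1 children=['X'] left=[] right=['F', 'S'] parent=T
Step 4 (up): focus=T path=root depth=0 children=['J', 'F', 'S'] (at root)
Step 5 (down 1): focus=F path=1 depth=1 children=['M'] left=['J'] right=['S'] parent=T
Step 6 (right): focus=S path=2 depth=1 children=[] left=['J', 'F'] right=[] parent=T
Step 7 (up): focus=T path=root depth=0 children=['J', 'F', 'S'] (at root)

Answer: valid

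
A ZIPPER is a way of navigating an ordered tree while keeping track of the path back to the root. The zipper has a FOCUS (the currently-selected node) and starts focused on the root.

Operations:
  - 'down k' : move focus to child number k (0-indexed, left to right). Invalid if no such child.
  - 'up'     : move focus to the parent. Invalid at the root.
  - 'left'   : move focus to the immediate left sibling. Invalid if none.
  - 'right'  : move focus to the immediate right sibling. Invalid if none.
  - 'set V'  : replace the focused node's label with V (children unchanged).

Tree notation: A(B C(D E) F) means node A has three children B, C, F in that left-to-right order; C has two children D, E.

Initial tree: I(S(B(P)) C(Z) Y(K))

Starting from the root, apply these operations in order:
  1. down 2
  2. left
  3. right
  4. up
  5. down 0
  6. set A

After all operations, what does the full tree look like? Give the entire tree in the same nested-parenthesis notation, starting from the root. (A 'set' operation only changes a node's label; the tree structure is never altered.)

Answer: I(A(B(P)) C(Z) Y(K))

Derivation:
Step 1 (down 2): focus=Y path=2 depth=1 children=['K'] left=['S', 'C'] right=[] parent=I
Step 2 (left): focus=C path=1 depth=1 children=['Z'] left=['S'] right=['Y'] parent=I
Step 3 (right): focus=Y path=2 depth=1 children=['K'] left=['S', 'C'] right=[] parent=I
Step 4 (up): focus=I path=root depth=0 children=['S', 'C', 'Y'] (at root)
Step 5 (down 0): focus=S path=0 depth=1 children=['B'] left=[] right=['C', 'Y'] parent=I
Step 6 (set A): focus=A path=0 depth=1 children=['B'] left=[] right=['C', 'Y'] parent=I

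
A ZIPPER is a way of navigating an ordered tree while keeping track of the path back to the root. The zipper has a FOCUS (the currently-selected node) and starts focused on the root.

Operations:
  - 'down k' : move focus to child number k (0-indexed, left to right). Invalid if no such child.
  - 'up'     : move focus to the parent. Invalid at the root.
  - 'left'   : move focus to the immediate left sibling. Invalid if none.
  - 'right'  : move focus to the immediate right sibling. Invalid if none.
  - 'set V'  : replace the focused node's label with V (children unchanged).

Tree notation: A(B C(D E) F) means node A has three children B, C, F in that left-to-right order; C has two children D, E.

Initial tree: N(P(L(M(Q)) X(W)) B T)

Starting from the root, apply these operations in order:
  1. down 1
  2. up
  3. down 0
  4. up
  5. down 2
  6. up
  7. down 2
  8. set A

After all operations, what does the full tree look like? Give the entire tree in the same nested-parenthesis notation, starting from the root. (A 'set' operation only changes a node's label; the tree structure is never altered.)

Answer: N(P(L(M(Q)) X(W)) B A)

Derivation:
Step 1 (down 1): focus=B path=1 depth=1 children=[] left=['P'] right=['T'] parent=N
Step 2 (up): focus=N path=root depth=0 children=['P', 'B', 'T'] (at root)
Step 3 (down 0): focus=P path=0 depth=1 children=['L', 'X'] left=[] right=['B', 'T'] parent=N
Step 4 (up): focus=N path=root depth=0 children=['P', 'B', 'T'] (at root)
Step 5 (down 2): focus=T path=2 depth=1 children=[] left=['P', 'B'] right=[] parent=N
Step 6 (up): focus=N path=root depth=0 children=['P', 'B', 'T'] (at root)
Step 7 (down 2): focus=T path=2 depth=1 children=[] left=['P', 'B'] right=[] parent=N
Step 8 (set A): focus=A path=2 depth=1 children=[] left=['P', 'B'] right=[] parent=N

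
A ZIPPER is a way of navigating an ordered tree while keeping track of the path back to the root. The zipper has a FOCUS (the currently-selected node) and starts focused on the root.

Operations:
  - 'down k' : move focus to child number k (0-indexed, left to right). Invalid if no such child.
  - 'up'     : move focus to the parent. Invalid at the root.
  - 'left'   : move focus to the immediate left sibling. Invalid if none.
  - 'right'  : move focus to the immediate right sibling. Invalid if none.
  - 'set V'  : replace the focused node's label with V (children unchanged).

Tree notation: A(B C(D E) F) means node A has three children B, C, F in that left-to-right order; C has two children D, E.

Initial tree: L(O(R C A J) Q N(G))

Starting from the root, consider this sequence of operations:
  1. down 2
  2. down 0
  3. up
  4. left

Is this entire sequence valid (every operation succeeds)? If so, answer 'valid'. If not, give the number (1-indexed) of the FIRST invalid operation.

Answer: valid

Derivation:
Step 1 (down 2): focus=N path=2 depth=1 children=['G'] left=['O', 'Q'] right=[] parent=L
Step 2 (down 0): focus=G path=2/0 depth=2 children=[] left=[] right=[] parent=N
Step 3 (up): focus=N path=2 depth=1 children=['G'] left=['O', 'Q'] right=[] parent=L
Step 4 (left): focus=Q path=1 depth=1 children=[] left=['O'] right=['N'] parent=L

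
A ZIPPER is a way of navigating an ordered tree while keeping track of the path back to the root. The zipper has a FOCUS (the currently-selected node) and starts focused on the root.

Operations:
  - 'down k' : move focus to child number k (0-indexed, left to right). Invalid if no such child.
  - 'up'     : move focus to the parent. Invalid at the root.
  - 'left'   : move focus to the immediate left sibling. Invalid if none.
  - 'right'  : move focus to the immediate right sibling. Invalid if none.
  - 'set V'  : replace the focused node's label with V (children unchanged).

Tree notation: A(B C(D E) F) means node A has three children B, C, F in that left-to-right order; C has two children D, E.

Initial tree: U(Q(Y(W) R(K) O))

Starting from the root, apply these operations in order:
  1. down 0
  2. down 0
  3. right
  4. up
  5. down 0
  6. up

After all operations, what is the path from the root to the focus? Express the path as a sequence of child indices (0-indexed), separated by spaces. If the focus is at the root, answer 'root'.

Step 1 (down 0): focus=Q path=0 depth=1 children=['Y', 'R', 'O'] left=[] right=[] parent=U
Step 2 (down 0): focus=Y path=0/0 depth=2 children=['W'] left=[] right=['R', 'O'] parent=Q
Step 3 (right): focus=R path=0/1 depth=2 children=['K'] left=['Y'] right=['O'] parent=Q
Step 4 (up): focus=Q path=0 depth=1 children=['Y', 'R', 'O'] left=[] right=[] parent=U
Step 5 (down 0): focus=Y path=0/0 depth=2 children=['W'] left=[] right=['R', 'O'] parent=Q
Step 6 (up): focus=Q path=0 depth=1 children=['Y', 'R', 'O'] left=[] right=[] parent=U

Answer: 0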